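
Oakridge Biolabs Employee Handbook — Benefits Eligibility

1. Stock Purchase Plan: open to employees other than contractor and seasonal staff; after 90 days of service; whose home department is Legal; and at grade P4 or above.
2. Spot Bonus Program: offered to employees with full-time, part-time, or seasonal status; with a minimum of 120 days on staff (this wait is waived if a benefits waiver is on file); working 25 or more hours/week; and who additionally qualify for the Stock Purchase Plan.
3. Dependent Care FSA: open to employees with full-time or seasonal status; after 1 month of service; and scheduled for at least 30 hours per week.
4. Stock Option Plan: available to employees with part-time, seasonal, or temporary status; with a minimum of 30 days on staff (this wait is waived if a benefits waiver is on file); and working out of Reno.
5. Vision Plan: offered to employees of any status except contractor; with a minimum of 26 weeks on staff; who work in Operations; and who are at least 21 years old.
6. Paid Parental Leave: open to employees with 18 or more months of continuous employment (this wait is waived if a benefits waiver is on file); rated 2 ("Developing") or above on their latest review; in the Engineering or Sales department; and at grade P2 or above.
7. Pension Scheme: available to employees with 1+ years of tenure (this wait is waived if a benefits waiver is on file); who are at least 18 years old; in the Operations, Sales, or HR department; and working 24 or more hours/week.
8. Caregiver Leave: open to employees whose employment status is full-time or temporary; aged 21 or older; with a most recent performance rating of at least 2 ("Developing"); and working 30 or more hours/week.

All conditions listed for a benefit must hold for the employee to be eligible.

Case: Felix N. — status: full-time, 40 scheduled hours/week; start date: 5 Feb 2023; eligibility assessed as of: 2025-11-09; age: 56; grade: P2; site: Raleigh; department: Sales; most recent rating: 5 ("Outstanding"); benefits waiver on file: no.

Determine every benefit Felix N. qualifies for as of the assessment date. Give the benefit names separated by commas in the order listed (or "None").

Dependent Care FSA, Paid Parental Leave, Pension Scheme, Caregiver Leave

Service from 5 Feb 2023 to 2025-11-09: 1008 days.
Stock Purchase Plan — status full-time ✓ (not excluded); service 1008 days ≥ 90 days ✓; dept Sales ✗ → not eligible.
Spot Bonus Program — status full-time ✓; no waiver, service 1008 days ≥ 120 days ✓; 40 hrs/wk ≥ 25 ✓; not eligible for Stock Purchase Plan ✗ → not eligible.
Dependent Care FSA — status full-time ✓; service 1008 days ≥ 1 month (≈30 days) ✓; 40 hrs/wk ≥ 30 ✓ → eligible.
Stock Option Plan — status full-time ✗ (requires part-time, seasonal, or temporary) → not eligible.
Vision Plan — status full-time ✓ (not excluded); service 1008 days ≥ 26 weeks (≈182 days) ✓; dept Sales ✗ → not eligible.
Paid Parental Leave — no waiver, service 1008 days ≥ 18 months (≈540 days) ✓; rating 5 ≥ 2 ✓; dept Sales ✓; grade P2 ≥ P2 ✓ → eligible.
Pension Scheme — no waiver, service 1008 days ≥ 1 year (≈365 days) ✓; age 56 ≥ 18 ✓; dept Sales ✓; 40 hrs/wk ≥ 24 ✓ → eligible.
Caregiver Leave — status full-time ✓; age 56 ≥ 21 ✓; rating 5 ≥ 2 ✓; 40 hrs/wk ≥ 30 ✓ → eligible.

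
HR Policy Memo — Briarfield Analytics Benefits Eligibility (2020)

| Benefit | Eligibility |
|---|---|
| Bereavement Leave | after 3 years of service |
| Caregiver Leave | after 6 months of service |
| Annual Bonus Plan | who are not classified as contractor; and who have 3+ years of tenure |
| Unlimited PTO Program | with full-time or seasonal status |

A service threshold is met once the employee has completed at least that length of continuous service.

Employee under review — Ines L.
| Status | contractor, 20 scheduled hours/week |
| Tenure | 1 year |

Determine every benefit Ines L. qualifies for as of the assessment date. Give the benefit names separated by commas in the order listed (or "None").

Bereavement Leave — service 1 year < 3 years ✗ → not eligible.
Caregiver Leave — service 1 year ≥ 6 months (≈180 days) ✓ → eligible.
Annual Bonus Plan — status contractor ✗ (excluded) → not eligible.
Unlimited PTO Program — status contractor ✗ (requires full-time or seasonal) → not eligible.

Caregiver Leave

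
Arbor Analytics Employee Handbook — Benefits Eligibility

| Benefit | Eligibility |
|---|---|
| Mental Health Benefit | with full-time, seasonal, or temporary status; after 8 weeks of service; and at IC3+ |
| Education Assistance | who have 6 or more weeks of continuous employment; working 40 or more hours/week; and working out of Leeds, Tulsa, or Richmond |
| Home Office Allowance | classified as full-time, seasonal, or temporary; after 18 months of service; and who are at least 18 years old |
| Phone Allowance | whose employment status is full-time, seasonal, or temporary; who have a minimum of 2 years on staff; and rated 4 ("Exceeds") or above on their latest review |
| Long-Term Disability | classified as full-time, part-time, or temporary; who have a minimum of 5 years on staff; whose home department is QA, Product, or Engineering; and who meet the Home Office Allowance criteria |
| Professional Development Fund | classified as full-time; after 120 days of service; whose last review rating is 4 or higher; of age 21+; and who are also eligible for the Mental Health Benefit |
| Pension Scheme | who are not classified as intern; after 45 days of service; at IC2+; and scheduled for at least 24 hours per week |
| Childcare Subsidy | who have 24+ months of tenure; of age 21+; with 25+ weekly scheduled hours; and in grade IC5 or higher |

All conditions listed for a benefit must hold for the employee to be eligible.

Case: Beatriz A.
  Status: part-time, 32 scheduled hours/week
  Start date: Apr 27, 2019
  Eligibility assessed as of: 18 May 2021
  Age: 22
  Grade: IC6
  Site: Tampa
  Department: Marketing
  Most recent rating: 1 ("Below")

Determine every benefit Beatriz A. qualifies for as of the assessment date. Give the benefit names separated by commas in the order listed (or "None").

Pension Scheme, Childcare Subsidy

Service from Apr 27, 2019 to 18 May 2021: 752 days.
Mental Health Benefit — status part-time ✗ (requires full-time, seasonal, or temporary) → not eligible.
Education Assistance — service 752 days ≥ 6 weeks (≈42 days) ✓; 32 hrs/wk < 40 ✗ → not eligible.
Home Office Allowance — status part-time ✗ (requires full-time, seasonal, or temporary) → not eligible.
Phone Allowance — status part-time ✗ (requires full-time, seasonal, or temporary) → not eligible.
Long-Term Disability — status part-time ✓; service 752 days < 5 years (≈1825 days) ✗ → not eligible.
Professional Development Fund — status part-time ✗ (requires full-time) → not eligible.
Pension Scheme — status part-time ✓ (not excluded); service 752 days ≥ 45 days ✓; grade IC6 ≥ IC2 ✓; 32 hrs/wk ≥ 24 ✓ → eligible.
Childcare Subsidy — service 752 days ≥ 24 months (≈720 days) ✓; age 22 ≥ 21 ✓; 32 hrs/wk ≥ 25 ✓; grade IC6 ≥ IC5 ✓ → eligible.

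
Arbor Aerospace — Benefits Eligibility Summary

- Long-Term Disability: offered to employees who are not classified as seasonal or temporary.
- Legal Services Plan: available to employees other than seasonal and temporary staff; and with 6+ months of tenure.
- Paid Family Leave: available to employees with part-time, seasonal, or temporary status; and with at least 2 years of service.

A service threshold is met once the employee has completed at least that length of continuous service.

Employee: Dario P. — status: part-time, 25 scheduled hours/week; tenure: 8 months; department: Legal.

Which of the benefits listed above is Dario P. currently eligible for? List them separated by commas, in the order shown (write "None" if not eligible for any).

Long-Term Disability — status part-time ✓ (not excluded) → eligible.
Legal Services Plan — status part-time ✓ (not excluded); service 8 months ≥ 6 months ✓ → eligible.
Paid Family Leave — status part-time ✓; service 8 months < 2 years (≈730 days) ✗ → not eligible.

Long-Term Disability, Legal Services Plan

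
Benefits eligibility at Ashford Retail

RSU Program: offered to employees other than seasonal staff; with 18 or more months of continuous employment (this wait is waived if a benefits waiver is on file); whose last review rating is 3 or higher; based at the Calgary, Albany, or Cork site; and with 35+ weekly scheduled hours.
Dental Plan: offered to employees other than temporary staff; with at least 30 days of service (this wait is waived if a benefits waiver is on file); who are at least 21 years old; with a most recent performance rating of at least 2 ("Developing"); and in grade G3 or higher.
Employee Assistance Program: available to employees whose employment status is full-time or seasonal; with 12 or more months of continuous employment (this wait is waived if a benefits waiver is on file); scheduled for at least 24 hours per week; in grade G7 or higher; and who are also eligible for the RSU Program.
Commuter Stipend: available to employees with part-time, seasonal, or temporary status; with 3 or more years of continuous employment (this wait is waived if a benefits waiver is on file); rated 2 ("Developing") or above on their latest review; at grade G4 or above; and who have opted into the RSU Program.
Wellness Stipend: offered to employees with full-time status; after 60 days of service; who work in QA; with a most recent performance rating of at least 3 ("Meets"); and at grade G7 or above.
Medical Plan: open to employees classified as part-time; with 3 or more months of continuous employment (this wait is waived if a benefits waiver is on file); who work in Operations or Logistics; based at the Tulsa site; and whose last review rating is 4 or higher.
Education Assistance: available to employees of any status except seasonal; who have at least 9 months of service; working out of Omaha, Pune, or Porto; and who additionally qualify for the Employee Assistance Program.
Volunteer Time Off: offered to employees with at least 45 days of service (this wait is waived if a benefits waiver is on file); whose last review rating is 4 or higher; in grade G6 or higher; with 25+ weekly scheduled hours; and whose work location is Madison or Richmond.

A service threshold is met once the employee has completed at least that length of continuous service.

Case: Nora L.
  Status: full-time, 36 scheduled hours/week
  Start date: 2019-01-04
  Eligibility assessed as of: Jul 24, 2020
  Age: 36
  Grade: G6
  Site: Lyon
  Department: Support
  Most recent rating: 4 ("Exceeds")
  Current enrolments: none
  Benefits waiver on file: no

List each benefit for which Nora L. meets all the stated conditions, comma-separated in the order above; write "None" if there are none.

Dental Plan

Service from 2019-01-04 to Jul 24, 2020: 567 days.
RSU Program — status full-time ✓ (not excluded); no waiver, service 567 days ≥ 18 months (≈540 days) ✓; rating 4 ≥ 3 ✓; site Lyon ✗ (not Calgary, Albany, or Cork) → not eligible.
Dental Plan — status full-time ✓ (not excluded); no waiver, service 567 days ≥ 30 days ✓; age 36 ≥ 21 ✓; rating 4 ≥ 2 ✓; grade G6 ≥ G3 ✓ → eligible.
Employee Assistance Program — status full-time ✓; no waiver, service 567 days ≥ 12 months (≈360 days) ✓; 36 hrs/wk ≥ 24 ✓; grade G6 < G7 ✗ → not eligible.
Commuter Stipend — status full-time ✗ (requires part-time, seasonal, or temporary) → not eligible.
Wellness Stipend — status full-time ✓; service 567 days ≥ 60 days ✓; dept Support ✗ → not eligible.
Medical Plan — status full-time ✗ (requires part-time) → not eligible.
Education Assistance — status full-time ✓ (not excluded); service 567 days ≥ 9 months (≈270 days) ✓; site Lyon ✗ (not Omaha, Pune, or Porto) → not eligible.
Volunteer Time Off — no waiver, service 567 days ≥ 45 days ✓; rating 4 ≥ 4 ✓; grade G6 ≥ G6 ✓; 36 hrs/wk ≥ 25 ✓; site Lyon ✗ (not Madison or Richmond) → not eligible.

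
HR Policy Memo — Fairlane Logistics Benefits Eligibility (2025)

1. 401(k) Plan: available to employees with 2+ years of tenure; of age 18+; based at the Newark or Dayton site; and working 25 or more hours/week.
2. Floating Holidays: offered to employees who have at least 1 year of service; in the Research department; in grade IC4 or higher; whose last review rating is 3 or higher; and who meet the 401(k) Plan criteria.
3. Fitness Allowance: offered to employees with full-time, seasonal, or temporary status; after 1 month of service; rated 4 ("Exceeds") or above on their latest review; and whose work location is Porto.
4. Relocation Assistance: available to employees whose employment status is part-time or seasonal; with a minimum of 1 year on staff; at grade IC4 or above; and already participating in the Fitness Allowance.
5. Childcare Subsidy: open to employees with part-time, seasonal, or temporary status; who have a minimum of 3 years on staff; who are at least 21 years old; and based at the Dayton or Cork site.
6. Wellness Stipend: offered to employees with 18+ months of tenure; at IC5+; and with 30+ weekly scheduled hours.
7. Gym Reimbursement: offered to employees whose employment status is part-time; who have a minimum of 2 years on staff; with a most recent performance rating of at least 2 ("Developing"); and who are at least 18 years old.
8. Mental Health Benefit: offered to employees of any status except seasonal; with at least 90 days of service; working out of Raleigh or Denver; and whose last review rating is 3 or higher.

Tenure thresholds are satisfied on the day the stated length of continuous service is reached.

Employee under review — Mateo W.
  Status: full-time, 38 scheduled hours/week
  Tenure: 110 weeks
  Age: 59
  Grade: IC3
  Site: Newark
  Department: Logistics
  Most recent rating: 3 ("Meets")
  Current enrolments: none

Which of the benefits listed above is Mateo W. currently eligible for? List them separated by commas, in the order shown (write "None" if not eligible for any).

401(k) Plan — service 110 weeks ≥ 2 years (≈730 days) ✓; age 59 ≥ 18 ✓; site Newark ✓; 38 hrs/wk ≥ 25 ✓ → eligible.
Floating Holidays — service 110 weeks ≥ 1 year (≈365 days) ✓; dept Logistics ✗ → not eligible.
Fitness Allowance — status full-time ✓; service 110 weeks ≥ 1 month (≈30 days) ✓; rating 3 < 4 ✗ → not eligible.
Relocation Assistance — status full-time ✗ (requires part-time or seasonal) → not eligible.
Childcare Subsidy — status full-time ✗ (requires part-time, seasonal, or temporary) → not eligible.
Wellness Stipend — service 110 weeks ≥ 18 months (≈540 days) ✓; grade IC3 < IC5 ✗ → not eligible.
Gym Reimbursement — status full-time ✗ (requires part-time) → not eligible.
Mental Health Benefit — status full-time ✓ (not excluded); service 110 weeks ≥ 90 days ✓; site Newark ✗ (not Raleigh or Denver) → not eligible.

401(k) Plan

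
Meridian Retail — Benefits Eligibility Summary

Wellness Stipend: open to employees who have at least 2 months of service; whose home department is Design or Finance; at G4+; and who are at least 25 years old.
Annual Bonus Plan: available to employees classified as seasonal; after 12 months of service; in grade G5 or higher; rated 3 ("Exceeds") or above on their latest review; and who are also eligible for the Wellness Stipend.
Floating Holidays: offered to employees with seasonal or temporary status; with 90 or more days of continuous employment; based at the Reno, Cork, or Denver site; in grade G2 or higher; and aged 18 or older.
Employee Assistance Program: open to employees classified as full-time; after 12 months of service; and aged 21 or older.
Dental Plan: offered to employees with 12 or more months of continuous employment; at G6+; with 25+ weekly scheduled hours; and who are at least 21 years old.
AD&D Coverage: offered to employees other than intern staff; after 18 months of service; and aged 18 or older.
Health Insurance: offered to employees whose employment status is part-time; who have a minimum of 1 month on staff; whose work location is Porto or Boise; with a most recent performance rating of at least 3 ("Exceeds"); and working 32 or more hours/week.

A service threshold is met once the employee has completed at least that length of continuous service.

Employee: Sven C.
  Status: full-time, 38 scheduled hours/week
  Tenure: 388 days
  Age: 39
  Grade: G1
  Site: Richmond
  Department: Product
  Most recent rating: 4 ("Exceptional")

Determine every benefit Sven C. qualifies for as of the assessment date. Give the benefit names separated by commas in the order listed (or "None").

Employee Assistance Program

Wellness Stipend — service 388 days ≥ 2 months (≈60 days) ✓; dept Product ✗ → not eligible.
Annual Bonus Plan — status full-time ✗ (requires seasonal) → not eligible.
Floating Holidays — status full-time ✗ (requires seasonal or temporary) → not eligible.
Employee Assistance Program — status full-time ✓; service 388 days ≥ 12 months (≈360 days) ✓; age 39 ≥ 21 ✓ → eligible.
Dental Plan — service 388 days ≥ 12 months (≈360 days) ✓; grade G1 < G6 ✗ → not eligible.
AD&D Coverage — status full-time ✓ (not excluded); service 388 days < 18 months (≈540 days) ✗ → not eligible.
Health Insurance — status full-time ✗ (requires part-time) → not eligible.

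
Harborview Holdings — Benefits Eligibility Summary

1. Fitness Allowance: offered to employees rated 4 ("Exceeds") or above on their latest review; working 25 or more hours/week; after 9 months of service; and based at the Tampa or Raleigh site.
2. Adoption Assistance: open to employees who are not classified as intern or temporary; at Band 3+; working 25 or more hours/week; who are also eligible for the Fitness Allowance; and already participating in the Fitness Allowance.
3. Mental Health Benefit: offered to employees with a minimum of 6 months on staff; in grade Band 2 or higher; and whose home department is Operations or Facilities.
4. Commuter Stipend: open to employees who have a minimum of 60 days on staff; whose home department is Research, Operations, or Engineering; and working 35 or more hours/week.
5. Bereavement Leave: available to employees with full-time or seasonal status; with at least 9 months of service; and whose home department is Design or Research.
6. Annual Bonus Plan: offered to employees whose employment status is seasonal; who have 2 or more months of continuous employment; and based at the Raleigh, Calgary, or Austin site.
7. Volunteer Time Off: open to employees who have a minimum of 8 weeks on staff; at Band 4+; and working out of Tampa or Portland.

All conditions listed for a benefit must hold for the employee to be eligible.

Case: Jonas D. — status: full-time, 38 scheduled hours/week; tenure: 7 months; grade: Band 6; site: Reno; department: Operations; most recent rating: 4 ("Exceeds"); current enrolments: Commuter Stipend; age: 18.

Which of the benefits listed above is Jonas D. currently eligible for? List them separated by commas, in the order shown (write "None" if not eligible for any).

Fitness Allowance — rating 4 ≥ 4 ✓; 38 hrs/wk ≥ 25 ✓; service 7 months < 9 months ✗ → not eligible.
Adoption Assistance — status full-time ✓ (not excluded); grade Band 6 ≥ Band 3 ✓; 38 hrs/wk ≥ 25 ✓; not eligible for Fitness Allowance ✗ → not eligible.
Mental Health Benefit — service 7 months ≥ 6 months ✓; grade Band 6 ≥ Band 2 ✓; dept Operations ✓ → eligible.
Commuter Stipend — service 7 months ≥ 60 days ✓; dept Operations ✓; 38 hrs/wk ≥ 35 ✓ → eligible.
Bereavement Leave — status full-time ✓; service 7 months < 9 months ✗ → not eligible.
Annual Bonus Plan — status full-time ✗ (requires seasonal) → not eligible.
Volunteer Time Off — service 7 months ≥ 8 weeks (≈56 days) ✓; grade Band 6 ≥ Band 4 ✓; site Reno ✗ (not Tampa or Portland) → not eligible.

Mental Health Benefit, Commuter Stipend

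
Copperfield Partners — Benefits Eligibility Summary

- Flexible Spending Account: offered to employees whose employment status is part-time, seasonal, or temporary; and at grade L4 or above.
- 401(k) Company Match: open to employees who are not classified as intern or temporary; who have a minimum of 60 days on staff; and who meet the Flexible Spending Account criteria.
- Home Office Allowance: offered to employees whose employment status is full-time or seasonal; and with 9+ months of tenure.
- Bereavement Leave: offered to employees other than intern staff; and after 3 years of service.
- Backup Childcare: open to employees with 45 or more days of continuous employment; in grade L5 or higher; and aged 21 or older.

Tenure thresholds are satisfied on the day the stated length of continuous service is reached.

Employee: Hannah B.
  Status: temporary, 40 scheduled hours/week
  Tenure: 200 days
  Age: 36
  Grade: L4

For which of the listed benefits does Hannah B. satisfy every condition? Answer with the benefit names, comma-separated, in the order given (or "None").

Flexible Spending Account — status temporary ✓; grade L4 ≥ L4 ✓ → eligible.
401(k) Company Match — status temporary ✗ (excluded) → not eligible.
Home Office Allowance — status temporary ✗ (requires full-time or seasonal) → not eligible.
Bereavement Leave — status temporary ✓ (not excluded); service 200 days < 3 years (≈1095 days) ✗ → not eligible.
Backup Childcare — service 200 days ≥ 45 days ✓; grade L4 < L5 ✗ → not eligible.

Flexible Spending Account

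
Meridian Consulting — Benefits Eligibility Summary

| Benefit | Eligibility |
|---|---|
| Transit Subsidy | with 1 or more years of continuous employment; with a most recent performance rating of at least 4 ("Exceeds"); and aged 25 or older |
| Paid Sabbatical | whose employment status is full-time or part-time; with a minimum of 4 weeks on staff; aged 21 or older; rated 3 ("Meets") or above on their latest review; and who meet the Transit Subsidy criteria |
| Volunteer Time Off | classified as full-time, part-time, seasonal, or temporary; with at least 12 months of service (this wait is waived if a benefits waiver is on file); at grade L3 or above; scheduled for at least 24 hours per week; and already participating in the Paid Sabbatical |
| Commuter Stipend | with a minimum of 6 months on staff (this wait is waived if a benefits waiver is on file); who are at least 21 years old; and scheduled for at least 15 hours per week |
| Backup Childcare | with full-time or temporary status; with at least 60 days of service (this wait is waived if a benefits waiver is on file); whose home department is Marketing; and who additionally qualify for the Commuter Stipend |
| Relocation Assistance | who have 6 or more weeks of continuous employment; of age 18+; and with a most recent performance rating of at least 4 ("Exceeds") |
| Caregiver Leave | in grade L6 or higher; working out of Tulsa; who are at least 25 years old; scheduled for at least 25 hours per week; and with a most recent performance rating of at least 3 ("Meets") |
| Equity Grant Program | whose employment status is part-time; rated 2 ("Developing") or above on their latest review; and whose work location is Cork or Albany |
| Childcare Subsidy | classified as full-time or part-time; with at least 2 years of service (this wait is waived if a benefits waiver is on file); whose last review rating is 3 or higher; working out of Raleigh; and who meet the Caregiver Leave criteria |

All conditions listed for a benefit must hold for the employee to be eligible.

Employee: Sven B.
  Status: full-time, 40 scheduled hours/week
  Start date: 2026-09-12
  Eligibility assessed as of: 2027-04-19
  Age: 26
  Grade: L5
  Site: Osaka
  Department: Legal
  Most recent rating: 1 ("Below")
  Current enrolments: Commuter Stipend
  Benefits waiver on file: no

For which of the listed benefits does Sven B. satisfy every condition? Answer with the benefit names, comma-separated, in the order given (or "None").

Service from 2026-09-12 to 2027-04-19: 219 days.
Transit Subsidy — service 219 days < 1 year (≈365 days) ✗ → not eligible.
Paid Sabbatical — status full-time ✓; service 219 days ≥ 4 weeks (≈28 days) ✓; age 26 ≥ 21 ✓; rating 1 < 3 ✗ → not eligible.
Volunteer Time Off — status full-time ✓; no waiver, service 219 days < 12 months (≈360 days) ✗ → not eligible.
Commuter Stipend — no waiver, service 219 days ≥ 6 months (≈180 days) ✓; age 26 ≥ 21 ✓; 40 hrs/wk ≥ 15 ✓ → eligible.
Backup Childcare — status full-time ✓; no waiver, service 219 days ≥ 60 days ✓; dept Legal ✗ → not eligible.
Relocation Assistance — service 219 days ≥ 6 weeks (≈42 days) ✓; age 26 ≥ 18 ✓; rating 1 < 4 ✗ → not eligible.
Caregiver Leave — grade L5 < L6 ✗ → not eligible.
Equity Grant Program — status full-time ✗ (requires part-time) → not eligible.
Childcare Subsidy — status full-time ✓; no waiver, service 219 days < 2 years (≈730 days) ✗ → not eligible.

Commuter Stipend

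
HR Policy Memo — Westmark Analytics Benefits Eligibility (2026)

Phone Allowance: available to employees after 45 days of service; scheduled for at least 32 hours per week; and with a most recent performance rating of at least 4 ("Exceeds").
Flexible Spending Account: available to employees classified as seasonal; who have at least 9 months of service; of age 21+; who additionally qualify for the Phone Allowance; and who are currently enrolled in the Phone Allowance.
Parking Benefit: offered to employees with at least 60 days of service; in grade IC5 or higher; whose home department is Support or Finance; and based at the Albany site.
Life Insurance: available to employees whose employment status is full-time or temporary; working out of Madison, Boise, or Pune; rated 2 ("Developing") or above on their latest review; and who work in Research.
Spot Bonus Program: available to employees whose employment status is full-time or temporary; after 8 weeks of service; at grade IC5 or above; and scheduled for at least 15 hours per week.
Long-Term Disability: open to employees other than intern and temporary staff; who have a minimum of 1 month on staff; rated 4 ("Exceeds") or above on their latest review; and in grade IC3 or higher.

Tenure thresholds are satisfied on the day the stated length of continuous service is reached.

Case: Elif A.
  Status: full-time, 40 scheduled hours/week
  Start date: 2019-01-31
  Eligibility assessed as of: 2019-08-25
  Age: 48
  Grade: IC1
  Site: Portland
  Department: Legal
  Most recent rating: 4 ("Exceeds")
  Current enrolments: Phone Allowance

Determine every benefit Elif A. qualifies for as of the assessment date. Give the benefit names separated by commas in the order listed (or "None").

Phone Allowance

Service from 2019-01-31 to 2019-08-25: 206 days.
Phone Allowance — service 206 days ≥ 45 days ✓; 40 hrs/wk ≥ 32 ✓; rating 4 ≥ 4 ✓ → eligible.
Flexible Spending Account — status full-time ✗ (requires seasonal) → not eligible.
Parking Benefit — service 206 days ≥ 60 days ✓; grade IC1 < IC5 ✗ → not eligible.
Life Insurance — status full-time ✓; site Portland ✗ (not Madison, Boise, or Pune) → not eligible.
Spot Bonus Program — status full-time ✓; service 206 days ≥ 8 weeks (≈56 days) ✓; grade IC1 < IC5 ✗ → not eligible.
Long-Term Disability — status full-time ✓ (not excluded); service 206 days ≥ 1 month (≈30 days) ✓; rating 4 ≥ 4 ✓; grade IC1 < IC3 ✗ → not eligible.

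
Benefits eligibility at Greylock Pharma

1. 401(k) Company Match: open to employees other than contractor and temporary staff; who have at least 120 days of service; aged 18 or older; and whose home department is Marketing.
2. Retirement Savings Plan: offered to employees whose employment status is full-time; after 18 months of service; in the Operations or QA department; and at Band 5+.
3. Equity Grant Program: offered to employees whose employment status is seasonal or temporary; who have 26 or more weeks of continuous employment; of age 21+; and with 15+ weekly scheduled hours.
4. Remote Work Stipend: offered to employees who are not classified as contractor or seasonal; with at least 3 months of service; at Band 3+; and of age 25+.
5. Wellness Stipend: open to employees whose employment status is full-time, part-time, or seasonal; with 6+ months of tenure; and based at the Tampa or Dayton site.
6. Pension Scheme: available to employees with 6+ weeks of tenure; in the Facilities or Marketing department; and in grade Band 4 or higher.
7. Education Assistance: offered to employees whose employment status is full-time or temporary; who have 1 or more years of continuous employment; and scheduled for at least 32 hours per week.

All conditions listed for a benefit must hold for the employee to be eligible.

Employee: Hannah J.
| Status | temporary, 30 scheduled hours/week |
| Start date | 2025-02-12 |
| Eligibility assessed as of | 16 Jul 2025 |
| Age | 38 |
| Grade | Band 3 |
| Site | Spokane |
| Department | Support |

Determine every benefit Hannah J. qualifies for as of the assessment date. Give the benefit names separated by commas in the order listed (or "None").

Service from 2025-02-12 to 16 Jul 2025: 154 days.
401(k) Company Match — status temporary ✗ (excluded) → not eligible.
Retirement Savings Plan — status temporary ✗ (requires full-time) → not eligible.
Equity Grant Program — status temporary ✓; service 154 days < 26 weeks (≈182 days) ✗ → not eligible.
Remote Work Stipend — status temporary ✓ (not excluded); service 154 days ≥ 3 months (≈90 days) ✓; grade Band 3 ≥ Band 3 ✓; age 38 ≥ 25 ✓ → eligible.
Wellness Stipend — status temporary ✗ (requires full-time, part-time, or seasonal) → not eligible.
Pension Scheme — service 154 days ≥ 6 weeks (≈42 days) ✓; dept Support ✗ → not eligible.
Education Assistance — status temporary ✓; service 154 days < 1 year (≈365 days) ✗ → not eligible.

Remote Work Stipend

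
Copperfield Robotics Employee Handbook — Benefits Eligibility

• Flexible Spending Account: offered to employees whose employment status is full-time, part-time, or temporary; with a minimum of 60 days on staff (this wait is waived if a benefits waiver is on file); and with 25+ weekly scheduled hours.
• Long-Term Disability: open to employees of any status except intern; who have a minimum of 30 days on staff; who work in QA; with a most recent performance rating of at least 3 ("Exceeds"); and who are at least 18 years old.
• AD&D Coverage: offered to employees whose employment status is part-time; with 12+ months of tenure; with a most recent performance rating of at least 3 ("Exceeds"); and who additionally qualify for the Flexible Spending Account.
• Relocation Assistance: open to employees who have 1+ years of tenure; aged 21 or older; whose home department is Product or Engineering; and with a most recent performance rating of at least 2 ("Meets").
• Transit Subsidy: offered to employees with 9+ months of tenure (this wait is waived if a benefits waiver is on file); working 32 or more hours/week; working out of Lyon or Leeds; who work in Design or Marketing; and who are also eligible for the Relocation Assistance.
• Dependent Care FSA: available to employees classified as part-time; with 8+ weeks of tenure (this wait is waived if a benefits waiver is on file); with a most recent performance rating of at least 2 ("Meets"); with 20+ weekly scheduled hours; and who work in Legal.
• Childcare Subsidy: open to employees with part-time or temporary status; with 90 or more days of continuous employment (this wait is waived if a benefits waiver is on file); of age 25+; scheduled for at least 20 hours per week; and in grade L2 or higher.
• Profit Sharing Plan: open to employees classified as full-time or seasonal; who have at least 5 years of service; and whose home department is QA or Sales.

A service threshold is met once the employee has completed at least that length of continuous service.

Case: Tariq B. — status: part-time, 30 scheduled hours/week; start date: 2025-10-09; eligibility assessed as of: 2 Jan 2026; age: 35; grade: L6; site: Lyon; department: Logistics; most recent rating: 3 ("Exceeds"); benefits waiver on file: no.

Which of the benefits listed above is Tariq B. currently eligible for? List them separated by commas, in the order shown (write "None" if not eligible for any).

Flexible Spending Account

Service from 2025-10-09 to 2 Jan 2026: 85 days.
Flexible Spending Account — status part-time ✓; no waiver, service 85 days ≥ 60 days ✓; 30 hrs/wk ≥ 25 ✓ → eligible.
Long-Term Disability — status part-time ✓ (not excluded); service 85 days ≥ 30 days ✓; dept Logistics ✗ → not eligible.
AD&D Coverage — status part-time ✓; service 85 days < 12 months (≈360 days) ✗ → not eligible.
Relocation Assistance — service 85 days < 1 year (≈365 days) ✗ → not eligible.
Transit Subsidy — no waiver, service 85 days < 9 months (≈270 days) ✗ → not eligible.
Dependent Care FSA — status part-time ✓; no waiver, service 85 days ≥ 8 weeks (≈56 days) ✓; rating 3 ≥ 2 ✓; 30 hrs/wk ≥ 20 ✓; dept Logistics ✗ → not eligible.
Childcare Subsidy — status part-time ✓; no waiver, service 85 days < 90 days ✗ → not eligible.
Profit Sharing Plan — status part-time ✗ (requires full-time or seasonal) → not eligible.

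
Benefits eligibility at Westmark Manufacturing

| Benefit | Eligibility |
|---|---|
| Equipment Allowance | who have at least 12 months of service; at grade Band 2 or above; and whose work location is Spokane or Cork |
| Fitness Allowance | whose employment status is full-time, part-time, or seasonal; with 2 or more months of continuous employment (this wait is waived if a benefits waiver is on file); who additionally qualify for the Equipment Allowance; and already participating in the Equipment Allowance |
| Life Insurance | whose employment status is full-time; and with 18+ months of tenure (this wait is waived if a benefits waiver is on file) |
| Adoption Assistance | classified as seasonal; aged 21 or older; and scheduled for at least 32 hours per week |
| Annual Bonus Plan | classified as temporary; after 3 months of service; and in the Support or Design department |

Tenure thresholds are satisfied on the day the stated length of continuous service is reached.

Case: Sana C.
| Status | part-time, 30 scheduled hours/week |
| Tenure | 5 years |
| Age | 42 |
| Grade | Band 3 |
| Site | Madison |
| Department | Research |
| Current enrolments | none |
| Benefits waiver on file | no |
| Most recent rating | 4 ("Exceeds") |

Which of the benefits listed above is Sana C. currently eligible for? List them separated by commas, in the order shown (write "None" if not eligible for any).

Equipment Allowance — service 5 years ≥ 12 months (≈360 days) ✓; grade Band 3 ≥ Band 2 ✓; site Madison ✗ (not Spokane or Cork) → not eligible.
Fitness Allowance — status part-time ✓; no waiver, service 5 years ≥ 2 months (≈60 days) ✓; not eligible for Equipment Allowance ✗ → not eligible.
Life Insurance — status part-time ✗ (requires full-time) → not eligible.
Adoption Assistance — status part-time ✗ (requires seasonal) → not eligible.
Annual Bonus Plan — status part-time ✗ (requires temporary) → not eligible.

None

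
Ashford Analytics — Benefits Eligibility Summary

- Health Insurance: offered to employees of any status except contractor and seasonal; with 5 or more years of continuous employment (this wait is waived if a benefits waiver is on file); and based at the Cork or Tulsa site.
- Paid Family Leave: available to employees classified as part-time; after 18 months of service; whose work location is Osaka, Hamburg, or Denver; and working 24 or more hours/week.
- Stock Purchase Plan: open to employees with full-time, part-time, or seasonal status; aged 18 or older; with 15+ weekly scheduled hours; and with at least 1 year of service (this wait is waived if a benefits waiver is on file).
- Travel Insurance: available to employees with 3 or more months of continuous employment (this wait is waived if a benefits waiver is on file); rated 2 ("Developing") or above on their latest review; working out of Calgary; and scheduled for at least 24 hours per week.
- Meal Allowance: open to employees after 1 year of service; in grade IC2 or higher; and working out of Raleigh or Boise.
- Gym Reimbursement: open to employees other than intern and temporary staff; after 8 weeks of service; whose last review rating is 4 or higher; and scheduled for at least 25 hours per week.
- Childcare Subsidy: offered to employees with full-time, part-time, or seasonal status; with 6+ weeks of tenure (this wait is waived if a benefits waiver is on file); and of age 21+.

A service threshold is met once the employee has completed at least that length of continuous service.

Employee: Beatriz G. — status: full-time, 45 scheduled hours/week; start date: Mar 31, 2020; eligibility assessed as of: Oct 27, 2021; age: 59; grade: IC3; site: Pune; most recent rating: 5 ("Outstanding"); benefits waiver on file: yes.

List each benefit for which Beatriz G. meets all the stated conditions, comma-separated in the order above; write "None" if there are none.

Stock Purchase Plan, Gym Reimbursement, Childcare Subsidy

Service from Mar 31, 2020 to Oct 27, 2021: 575 days.
Health Insurance — status full-time ✓ (not excluded); benefits waiver on file ✓; site Pune ✗ (not Cork or Tulsa) → not eligible.
Paid Family Leave — status full-time ✗ (requires part-time) → not eligible.
Stock Purchase Plan — status full-time ✓; age 59 ≥ 18 ✓; 45 hrs/wk ≥ 15 ✓; benefits waiver on file ✓ → eligible.
Travel Insurance — benefits waiver on file ✓; rating 5 ≥ 2 ✓; site Pune ✗ (not Calgary) → not eligible.
Meal Allowance — service 575 days ≥ 1 year (≈365 days) ✓; grade IC3 ≥ IC2 ✓; site Pune ✗ (not Raleigh or Boise) → not eligible.
Gym Reimbursement — status full-time ✓ (not excluded); service 575 days ≥ 8 weeks (≈56 days) ✓; rating 5 ≥ 4 ✓; 45 hrs/wk ≥ 25 ✓ → eligible.
Childcare Subsidy — status full-time ✓; benefits waiver on file ✓; age 59 ≥ 21 ✓ → eligible.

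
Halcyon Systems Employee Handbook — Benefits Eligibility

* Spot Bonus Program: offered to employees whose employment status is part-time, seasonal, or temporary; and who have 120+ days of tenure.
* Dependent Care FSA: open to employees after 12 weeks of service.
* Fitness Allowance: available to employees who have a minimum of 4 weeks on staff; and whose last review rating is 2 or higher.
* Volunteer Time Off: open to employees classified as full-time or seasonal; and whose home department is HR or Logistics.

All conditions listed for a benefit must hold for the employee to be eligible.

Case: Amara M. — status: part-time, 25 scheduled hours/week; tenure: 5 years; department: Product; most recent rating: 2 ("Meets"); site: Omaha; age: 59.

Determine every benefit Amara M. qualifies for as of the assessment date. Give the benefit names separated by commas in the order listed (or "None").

Spot Bonus Program, Dependent Care FSA, Fitness Allowance

Spot Bonus Program — status part-time ✓; service 5 years ≥ 120 days ✓ → eligible.
Dependent Care FSA — service 5 years ≥ 12 weeks (≈84 days) ✓ → eligible.
Fitness Allowance — service 5 years ≥ 4 weeks (≈28 days) ✓; rating 2 ≥ 2 ✓ → eligible.
Volunteer Time Off — status part-time ✗ (requires full-time or seasonal) → not eligible.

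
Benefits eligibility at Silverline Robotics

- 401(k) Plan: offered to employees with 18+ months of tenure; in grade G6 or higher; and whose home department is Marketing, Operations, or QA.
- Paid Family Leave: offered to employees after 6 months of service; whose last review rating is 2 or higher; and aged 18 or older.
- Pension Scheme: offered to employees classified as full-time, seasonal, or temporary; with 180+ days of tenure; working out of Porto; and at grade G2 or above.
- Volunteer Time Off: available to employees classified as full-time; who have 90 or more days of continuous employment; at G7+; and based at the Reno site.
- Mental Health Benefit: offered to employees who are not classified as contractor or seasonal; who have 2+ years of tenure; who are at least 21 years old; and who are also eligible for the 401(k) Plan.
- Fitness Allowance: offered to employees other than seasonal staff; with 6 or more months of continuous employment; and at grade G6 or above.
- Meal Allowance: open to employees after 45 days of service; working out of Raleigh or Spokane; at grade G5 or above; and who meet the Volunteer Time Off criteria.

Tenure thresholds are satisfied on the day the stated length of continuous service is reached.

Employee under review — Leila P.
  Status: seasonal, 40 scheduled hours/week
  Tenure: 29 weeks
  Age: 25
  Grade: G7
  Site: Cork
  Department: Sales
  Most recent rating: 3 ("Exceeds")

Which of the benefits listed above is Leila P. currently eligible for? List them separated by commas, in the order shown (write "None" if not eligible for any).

401(k) Plan — service 29 weeks < 18 months (≈540 days) ✗ → not eligible.
Paid Family Leave — service 29 weeks ≥ 6 months (≈180 days) ✓; rating 3 ≥ 2 ✓; age 25 ≥ 18 ✓ → eligible.
Pension Scheme — status seasonal ✓; service 29 weeks ≥ 180 days ✓; site Cork ✗ (not Porto) → not eligible.
Volunteer Time Off — status seasonal ✗ (requires full-time) → not eligible.
Mental Health Benefit — status seasonal ✗ (excluded) → not eligible.
Fitness Allowance — status seasonal ✗ (excluded) → not eligible.
Meal Allowance — service 29 weeks ≥ 45 days ✓; site Cork ✗ (not Raleigh or Spokane) → not eligible.

Paid Family Leave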